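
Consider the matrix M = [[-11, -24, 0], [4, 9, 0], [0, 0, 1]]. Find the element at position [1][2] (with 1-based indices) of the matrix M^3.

-168

Characteristic polynomial: μ^3 + μ^2 - 5μ + 3 = (μ - 1)^2(μ + 3), so the eigenvalues are -3, 1, 1.
μ=1: eigenvector (-2, 1, 0).
μ=-3: eigenvector (3, -1, 0).
μ=1: eigenvector (0, 0, 1).
P = [[-2, 3, 0], [1, -1, 0], [0, 0, 1]], D = diag(1, -3, 1), P⁻¹ = [[1, 3, 0], [1, 2, 0], [0, 0, 1]].
M³ = P·diag(1, -27, 1)·P⁻¹ = [[-83, -168, 0], [28, 57, 0], [0, 0, 1]].
The requested entry is -168.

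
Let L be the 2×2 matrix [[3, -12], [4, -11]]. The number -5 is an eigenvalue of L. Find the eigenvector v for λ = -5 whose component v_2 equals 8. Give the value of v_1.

12

L + 5I = [[8, -12], [4, -6]].
Solving (L + 5I)v = 0 gives the eigenspace spanned by (12, 8).
With v_2 = 8, v = (12, 8), so v_1 = 12.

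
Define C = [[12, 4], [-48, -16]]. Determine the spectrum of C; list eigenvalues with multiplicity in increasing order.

Characteristic polynomial: p(μ) = μ^2 + 4μ = μ(μ + 4).
Roots (with multiplicity): -4, 0.

-4, 0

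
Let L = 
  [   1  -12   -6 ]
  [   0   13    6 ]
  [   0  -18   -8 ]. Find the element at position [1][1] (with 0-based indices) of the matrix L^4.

1021

Characteristic polynomial: r^3 - 6r^2 + 9r - 4 = (r - 4)(r - 1)^2, so the eigenvalues are 1, 1, 4.
r=1: eigenvector (3, -2, 4).
r=1: eigenvector (-1, 1, -2).
r=4: eigenvector (-2, 2, -3).
P = [[3, -1, -2], [-2, 1, 2], [4, -2, -3]], D = diag(1, 1, 4), P⁻¹ = [[1, 1, 0], [2, -1, -2], [0, 2, 1]].
L⁴ = P·diag(1, 1, 256)·P⁻¹ = [[1, -1020, -510], [0, 1021, 510], [0, -1530, -764]].
The requested entry is 1021.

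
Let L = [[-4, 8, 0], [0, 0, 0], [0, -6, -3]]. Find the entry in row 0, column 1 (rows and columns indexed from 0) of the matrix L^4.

Characteristic polynomial: s^3 + 7s^2 + 12s = s(s + 3)(s + 4), so the eigenvalues are -4, -3, 0.
s=-3: eigenvector (0, 0, 1).
s=0: eigenvector (2, 1, -2).
s=-4: eigenvector (1, 0, 0).
P = [[0, 2, 1], [0, 1, 0], [1, -2, 0]], D = diag(-3, 0, -4), P⁻¹ = [[0, 2, 1], [0, 1, 0], [1, -2, 0]].
L⁴ = P·diag(81, 0, 256)·P⁻¹ = [[256, -512, 0], [0, 0, 0], [0, 162, 81]].
The requested entry is -512.

-512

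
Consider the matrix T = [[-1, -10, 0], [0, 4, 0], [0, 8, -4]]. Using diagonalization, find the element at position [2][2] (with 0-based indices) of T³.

Characteristic polynomial: μ^3 + μ^2 - 16μ - 16 = (μ - 4)(μ + 1)(μ + 4), so the eigenvalues are -4, -1, 4.
μ=-1: eigenvector (1, 0, 0).
μ=4: eigenvector (-2, 1, 1).
μ=-4: eigenvector (0, 0, 1).
P = [[1, -2, 0], [0, 1, 0], [0, 1, 1]], D = diag(-1, 4, -4), P⁻¹ = [[1, 2, 0], [0, 1, 0], [0, -1, 1]].
T³ = P·diag(-1, 64, -64)·P⁻¹ = [[-1, -130, 0], [0, 64, 0], [0, 128, -64]].
The requested entry is -64.

-64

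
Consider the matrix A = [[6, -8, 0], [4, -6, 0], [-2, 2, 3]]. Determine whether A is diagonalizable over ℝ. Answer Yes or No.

Characteristic polynomial: p(λ) = λ^3 - 3λ^2 - 4λ + 12 = (λ - 3)(λ - 2)(λ + 2).
All 3 eigenvalues are distinct, so A is diagonalizable.

Yes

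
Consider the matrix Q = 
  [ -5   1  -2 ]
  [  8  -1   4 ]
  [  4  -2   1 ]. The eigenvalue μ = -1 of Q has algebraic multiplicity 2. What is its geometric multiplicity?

Q + 1I = [[-4, 1, -2], [8, 0, 4], [4, -2, 2]].
This matrix has rank 2, so its null space has dimension 3 − 2 = 1.

1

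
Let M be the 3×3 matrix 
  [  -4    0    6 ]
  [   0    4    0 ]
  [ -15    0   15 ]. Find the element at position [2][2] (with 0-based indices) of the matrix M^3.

1035

Characteristic polynomial: s^3 - 15s^2 + 74s - 120 = (s - 6)(s - 5)(s - 4), so the eigenvalues are 4, 5, 6.
s=6: eigenvector (-3, 0, -5).
s=4: eigenvector (0, 1, 0).
s=5: eigenvector (2, 0, 3).
P = [[-3, 0, 2], [0, 1, 0], [-5, 0, 3]], D = diag(6, 4, 5), P⁻¹ = [[3, 0, -2], [0, 1, 0], [5, 0, -3]].
M³ = P·diag(216, 64, 125)·P⁻¹ = [[-694, 0, 546], [0, 64, 0], [-1365, 0, 1035]].
The requested entry is 1035.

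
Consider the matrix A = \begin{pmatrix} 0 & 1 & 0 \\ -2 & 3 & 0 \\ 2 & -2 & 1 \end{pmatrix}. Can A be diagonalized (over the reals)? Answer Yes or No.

Characteristic polynomial: p(μ) = μ^3 - 4μ^2 + 5μ - 2 = (μ - 2)(μ - 1)^2.
μ = 1 has algebraic multiplicity 2; rank(A − 1I) = 1, so geometric multiplicity = 2.
Every eigenvalue has geometric = algebraic multiplicity, so A is diagonalizable.

Yes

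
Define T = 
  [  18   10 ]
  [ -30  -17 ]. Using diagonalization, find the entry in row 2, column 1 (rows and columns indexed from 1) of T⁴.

-390

Characteristic polynomial: r^2 - r - 6 = (r - 3)(r + 2), so the eigenvalues are -2, 3.
r=-2: eigenvector (1, -2).
r=3: eigenvector (2, -3).
P = [[1, 2], [-2, -3]], D = diag(-2, 3), P⁻¹ = [[-3, -2], [2, 1]].
T⁴ = P·diag(16, 81)·P⁻¹ = [[276, 130], [-390, -179]].
The requested entry is -390.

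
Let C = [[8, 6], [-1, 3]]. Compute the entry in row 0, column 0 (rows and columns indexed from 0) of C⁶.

Characteristic polynomial: t^2 - 11t + 30 = (t - 6)(t - 5), so the eigenvalues are 5, 6.
t=6: eigenvector (3, -1).
t=5: eigenvector (-2, 1).
P = [[3, -2], [-1, 1]], D = diag(6, 5), P⁻¹ = [[1, 2], [1, 3]].
C⁶ = P·diag(46656, 15625)·P⁻¹ = [[108718, 186186], [-31031, -46437]].
The requested entry is 108718.

108718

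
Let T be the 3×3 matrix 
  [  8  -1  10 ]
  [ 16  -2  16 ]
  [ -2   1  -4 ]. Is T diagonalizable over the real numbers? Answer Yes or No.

Characteristic polynomial: p(r) = r^3 - 2r^2 - 20r - 24 = (r - 6)(r + 2)^2.
r = -2 has algebraic multiplicity 2; rank(T + 2I) = 2, so geometric multiplicity = 1.
Geometric multiplicity < algebraic multiplicity, so T is not diagonalizable.

No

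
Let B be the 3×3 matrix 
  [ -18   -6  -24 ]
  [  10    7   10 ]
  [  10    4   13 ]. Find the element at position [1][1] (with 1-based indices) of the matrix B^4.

276

Characteristic polynomial: μ^3 - 2μ^2 - 9μ + 18 = (μ - 3)(μ - 2)(μ + 3), so the eigenvalues are -3, 2, 3.
μ=3: eigenvector (-6, 5, 4).
μ=2: eigenvector (-3, 2, 2).
μ=-3: eigenvector (-2, 1, 1).
P = [[-6, -3, -2], [5, 2, 1], [4, 2, 1]], D = diag(3, 2, -3), P⁻¹ = [[0, 1, -1], [1, -2, 4], [-2, 0, -3]].
B⁴ = P·diag(81, 16, 81)·P⁻¹ = [[276, -390, 780], [-130, 341, -520], [-130, 260, -439]].
The requested entry is 276.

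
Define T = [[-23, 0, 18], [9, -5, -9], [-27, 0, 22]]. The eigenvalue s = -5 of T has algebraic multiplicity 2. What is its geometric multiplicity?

2

T + 5I = [[-18, 0, 18], [9, 0, -9], [-27, 0, 27]].
This matrix has rank 1, so its null space has dimension 3 − 1 = 2.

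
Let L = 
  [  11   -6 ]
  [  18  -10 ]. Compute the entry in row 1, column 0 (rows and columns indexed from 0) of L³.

54

Characteristic polynomial: s^2 - s - 2 = (s - 2)(s + 1), so the eigenvalues are -1, 2.
s=2: eigenvector (-2, -3).
s=-1: eigenvector (1, 2).
P = [[-2, 1], [-3, 2]], D = diag(2, -1), P⁻¹ = [[-2, 1], [-3, 2]].
L³ = P·diag(8, -1)·P⁻¹ = [[35, -18], [54, -28]].
The requested entry is 54.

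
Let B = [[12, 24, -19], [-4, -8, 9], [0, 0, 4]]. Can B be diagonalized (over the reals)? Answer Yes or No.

Characteristic polynomial: p(r) = r^3 - 8r^2 + 16r = r(r - 4)^2.
r = 4 has algebraic multiplicity 2; rank(B − 4I) = 2, so geometric multiplicity = 1.
Geometric multiplicity < algebraic multiplicity, so B is not diagonalizable.

No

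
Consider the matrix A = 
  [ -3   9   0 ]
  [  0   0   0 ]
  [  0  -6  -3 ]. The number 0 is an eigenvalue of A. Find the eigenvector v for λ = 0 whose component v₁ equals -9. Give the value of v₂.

A = [[-3, 9, 0], [0, 0, 0], [0, -6, -3]].
Solving (A)v = 0 gives the eigenspace spanned by (-9, -3, 6).
With v₁ = -9, v = (-9, -3, 6), so v₂ = -3.

-3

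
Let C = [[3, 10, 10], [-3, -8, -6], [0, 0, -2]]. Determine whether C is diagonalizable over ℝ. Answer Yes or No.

Yes

Characteristic polynomial: p(λ) = λ^3 + 7λ^2 + 16λ + 12 = (λ + 2)^2(λ + 3).
λ = -2 has algebraic multiplicity 2; rank(C + 2I) = 1, so geometric multiplicity = 2.
Every eigenvalue has geometric = algebraic multiplicity, so C is diagonalizable.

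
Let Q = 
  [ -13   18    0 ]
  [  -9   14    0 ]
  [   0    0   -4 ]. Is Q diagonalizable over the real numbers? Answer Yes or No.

Yes

Characteristic polynomial: p(λ) = λ^3 + 3λ^2 - 24λ - 80 = (λ - 5)(λ + 4)^2.
λ = -4 has algebraic multiplicity 2; rank(Q + 4I) = 1, so geometric multiplicity = 2.
Every eigenvalue has geometric = algebraic multiplicity, so Q is diagonalizable.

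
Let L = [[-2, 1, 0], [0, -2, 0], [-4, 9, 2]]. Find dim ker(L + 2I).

L + 2I = [[0, 1, 0], [0, 0, 0], [-4, 9, 4]].
This matrix has rank 2, so its null space has dimension 3 − 2 = 1.

1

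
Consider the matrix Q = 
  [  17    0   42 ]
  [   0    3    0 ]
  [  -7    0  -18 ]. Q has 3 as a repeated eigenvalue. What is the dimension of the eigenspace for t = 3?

2

Q − 3I = [[14, 0, 42], [0, 0, 0], [-7, 0, -21]].
This matrix has rank 1, so its null space has dimension 3 − 1 = 2.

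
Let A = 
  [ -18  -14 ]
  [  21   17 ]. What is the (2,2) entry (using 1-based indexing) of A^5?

Characteristic polynomial: λ^2 + λ - 12 = (λ - 3)(λ + 4), so the eigenvalues are -4, 3.
λ=3: eigenvector (-2, 3).
λ=-4: eigenvector (-1, 1).
P = [[-2, -1], [3, 1]], D = diag(3, -4), P⁻¹ = [[1, 1], [-3, -2]].
A⁵ = P·diag(243, -1024)·P⁻¹ = [[-3558, -2534], [3801, 2777]].
The requested entry is 2777.

2777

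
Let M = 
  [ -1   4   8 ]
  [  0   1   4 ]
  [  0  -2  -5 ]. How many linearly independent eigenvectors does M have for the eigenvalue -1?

2

M + 1I = [[0, 4, 8], [0, 2, 4], [0, -2, -4]].
This matrix has rank 1, so its null space has dimension 3 − 1 = 2.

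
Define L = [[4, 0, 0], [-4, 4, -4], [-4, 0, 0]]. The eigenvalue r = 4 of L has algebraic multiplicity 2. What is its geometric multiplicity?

L − 4I = [[0, 0, 0], [-4, 0, -4], [-4, 0, -4]].
This matrix has rank 1, so its null space has dimension 3 − 1 = 2.

2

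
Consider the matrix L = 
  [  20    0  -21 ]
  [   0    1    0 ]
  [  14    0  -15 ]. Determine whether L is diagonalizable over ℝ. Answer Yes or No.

Yes

Characteristic polynomial: p(λ) = λ^3 - 6λ^2 - λ + 6 = (λ - 6)(λ - 1)(λ + 1).
All 3 eigenvalues are distinct, so L is diagonalizable.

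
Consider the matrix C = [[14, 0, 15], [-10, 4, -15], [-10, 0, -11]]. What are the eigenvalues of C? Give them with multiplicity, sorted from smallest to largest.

Characteristic polynomial: p(μ) = μ^3 - 7μ^2 + 8μ + 16 = (μ - 4)^2(μ + 1).
Roots (with multiplicity): -1, 4, 4.

-1, 4, 4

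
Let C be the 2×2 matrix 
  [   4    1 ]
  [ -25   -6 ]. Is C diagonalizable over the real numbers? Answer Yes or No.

Characteristic polynomial: p(t) = t^2 + 2t + 1 = (t + 1)^2.
t = -1 has algebraic multiplicity 2; rank(C + 1I) = 1, so geometric multiplicity = 1.
Geometric multiplicity < algebraic multiplicity, so C is not diagonalizable.

No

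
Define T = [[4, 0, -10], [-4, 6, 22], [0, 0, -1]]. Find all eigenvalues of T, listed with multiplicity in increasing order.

Characteristic polynomial: p(s) = s^3 - 9s^2 + 14s + 24 = (s - 6)(s - 4)(s + 1).
Roots (with multiplicity): -1, 4, 6.

-1, 4, 6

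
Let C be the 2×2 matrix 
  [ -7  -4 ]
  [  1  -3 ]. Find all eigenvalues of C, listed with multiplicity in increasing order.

-5, -5

Characteristic polynomial: p(r) = r^2 + 10r + 25 = (r + 5)^2.
Roots (with multiplicity): -5, -5.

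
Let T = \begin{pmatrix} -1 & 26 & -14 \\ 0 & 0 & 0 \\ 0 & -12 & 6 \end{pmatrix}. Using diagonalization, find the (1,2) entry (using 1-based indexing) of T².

Characteristic polynomial: s^3 - 5s^2 - 6s = s(s - 6)(s + 1), so the eigenvalues are -1, 0, 6.
s=-1: eigenvector (1, 0, 0).
s=0: eigenvector (-2, 1, 2).
s=6: eigenvector (-2, 0, 1).
P = [[1, -2, -2], [0, 1, 0], [0, 2, 1]], D = diag(-1, 0, 6), P⁻¹ = [[1, -2, 2], [0, 1, 0], [0, -2, 1]].
T² = P·diag(1, 0, 36)·P⁻¹ = [[1, 142, -70], [0, 0, 0], [0, -72, 36]].
The requested entry is 142.

142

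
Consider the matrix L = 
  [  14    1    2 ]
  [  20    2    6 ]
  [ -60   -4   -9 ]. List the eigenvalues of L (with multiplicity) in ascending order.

Characteristic polynomial: p(r) = r^3 - 7r^2 + 8r + 16 = (r - 4)^2(r + 1).
Roots (with multiplicity): -1, 4, 4.

-1, 4, 4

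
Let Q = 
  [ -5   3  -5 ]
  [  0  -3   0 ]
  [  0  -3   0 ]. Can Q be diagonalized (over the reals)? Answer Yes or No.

Characteristic polynomial: p(t) = t^3 + 8t^2 + 15t = t(t + 3)(t + 5).
All 3 eigenvalues are distinct, so Q is diagonalizable.

Yes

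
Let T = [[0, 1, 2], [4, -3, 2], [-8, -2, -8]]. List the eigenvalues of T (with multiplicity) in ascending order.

Characteristic polynomial: p(μ) = μ^3 + 11μ^2 + 40μ + 48 = (μ + 3)(μ + 4)^2.
Roots (with multiplicity): -4, -4, -3.

-4, -4, -3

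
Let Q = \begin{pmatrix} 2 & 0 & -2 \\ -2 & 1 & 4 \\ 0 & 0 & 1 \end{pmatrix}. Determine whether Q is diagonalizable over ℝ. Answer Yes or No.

Characteristic polynomial: p(t) = t^3 - 4t^2 + 5t - 2 = (t - 2)(t - 1)^2.
t = 1 has algebraic multiplicity 2; rank(Q − 1I) = 1, so geometric multiplicity = 2.
Every eigenvalue has geometric = algebraic multiplicity, so Q is diagonalizable.

Yes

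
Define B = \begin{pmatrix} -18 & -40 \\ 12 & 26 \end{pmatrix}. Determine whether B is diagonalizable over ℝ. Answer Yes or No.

Characteristic polynomial: p(λ) = λ^2 - 8λ + 12 = (λ - 6)(λ - 2).
All 2 eigenvalues are distinct, so B is diagonalizable.

Yes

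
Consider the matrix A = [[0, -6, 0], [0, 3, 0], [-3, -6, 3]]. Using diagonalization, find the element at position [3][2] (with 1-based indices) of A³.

-54

Characteristic polynomial: λ^3 - 6λ^2 + 9λ = λ(λ - 3)^2, so the eigenvalues are 0, 3, 3.
λ=3: eigenvector (0, 0, -1).
λ=0: eigenvector (1, 0, 1).
λ=3: eigenvector (-2, 1, 0).
P = [[0, 1, -2], [0, 0, 1], [-1, 1, 0]], D = diag(3, 0, 3), P⁻¹ = [[1, 2, -1], [1, 2, 0], [0, 1, 0]].
A³ = P·diag(27, 0, 27)·P⁻¹ = [[0, -54, 0], [0, 27, 0], [-27, -54, 27]].
The requested entry is -54.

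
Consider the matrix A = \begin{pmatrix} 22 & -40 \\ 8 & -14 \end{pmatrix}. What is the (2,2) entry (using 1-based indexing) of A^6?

Characteristic polynomial: r^2 - 8r + 12 = (r - 6)(r - 2), so the eigenvalues are 2, 6.
r=6: eigenvector (5, 2).
r=2: eigenvector (2, 1).
P = [[5, 2], [2, 1]], D = diag(6, 2), P⁻¹ = [[1, -2], [-2, 5]].
A⁶ = P·diag(46656, 64)·P⁻¹ = [[233024, -465920], [93184, -186304]].
The requested entry is -186304.

-186304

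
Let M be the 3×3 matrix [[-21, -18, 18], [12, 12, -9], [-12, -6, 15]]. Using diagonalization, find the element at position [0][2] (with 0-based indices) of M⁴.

Characteristic polynomial: λ^3 - 6λ^2 - 9λ + 54 = (λ - 6)(λ - 3)(λ + 3), so the eigenvalues are -3, 3, 6.
λ=-3: eigenvector (-2, 1, -1).
λ=6: eigenvector (-2, 1, -2).
λ=3: eigenvector (-3, 2, -2).
P = [[-2, -2, -3], [1, 1, 2], [-1, -2, -2]], D = diag(-3, 6, 3), P⁻¹ = [[-2, -2, 1], [0, -1, -1], [1, 2, 0]].
M⁴ = P·diag(81, 1296, 81)·P⁻¹ = [[81, 2430, 2430], [0, -1134, -1215], [0, 2430, 2511]].
The requested entry is 2430.

2430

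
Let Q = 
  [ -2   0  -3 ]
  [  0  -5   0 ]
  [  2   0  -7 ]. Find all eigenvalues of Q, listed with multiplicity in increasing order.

Characteristic polynomial: p(s) = s^3 + 14s^2 + 65s + 100 = (s + 4)(s + 5)^2.
Roots (with multiplicity): -5, -5, -4.

-5, -5, -4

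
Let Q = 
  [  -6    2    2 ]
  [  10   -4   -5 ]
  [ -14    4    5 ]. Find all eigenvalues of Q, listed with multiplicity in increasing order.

-4, -2, 1

Characteristic polynomial: p(r) = r^3 + 5r^2 + 2r - 8 = (r - 1)(r + 2)(r + 4).
Roots (with multiplicity): -4, -2, 1.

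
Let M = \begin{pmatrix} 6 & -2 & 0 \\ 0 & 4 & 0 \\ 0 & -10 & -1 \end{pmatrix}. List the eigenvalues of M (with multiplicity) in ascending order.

Characteristic polynomial: p(μ) = μ^3 - 9μ^2 + 14μ + 24 = (μ - 6)(μ - 4)(μ + 1).
Roots (with multiplicity): -1, 4, 6.

-1, 4, 6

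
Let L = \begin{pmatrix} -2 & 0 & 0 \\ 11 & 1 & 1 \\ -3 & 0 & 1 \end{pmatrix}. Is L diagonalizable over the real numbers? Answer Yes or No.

Characteristic polynomial: p(t) = t^3 - 3t + 2 = (t - 1)^2(t + 2).
t = 1 has algebraic multiplicity 2; rank(L − 1I) = 2, so geometric multiplicity = 1.
Geometric multiplicity < algebraic multiplicity, so L is not diagonalizable.

No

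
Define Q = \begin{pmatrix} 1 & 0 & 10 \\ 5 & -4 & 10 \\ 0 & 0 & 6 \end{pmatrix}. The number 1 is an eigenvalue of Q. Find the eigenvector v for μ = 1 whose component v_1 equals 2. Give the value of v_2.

Q − 1I = [[0, 0, 10], [5, -5, 10], [0, 0, 5]].
Solving (Q − 1I)v = 0 gives the eigenspace spanned by (2, 2, 0).
With v_1 = 2, v = (2, 2, 0), so v_2 = 2.

2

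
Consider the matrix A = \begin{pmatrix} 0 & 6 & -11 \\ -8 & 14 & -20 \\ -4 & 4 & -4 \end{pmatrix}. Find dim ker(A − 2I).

A − 2I = [[-2, 6, -11], [-8, 12, -20], [-4, 4, -6]].
This matrix has rank 2, so its null space has dimension 3 − 2 = 1.

1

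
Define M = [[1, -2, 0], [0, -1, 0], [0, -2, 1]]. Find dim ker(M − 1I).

M − 1I = [[0, -2, 0], [0, -2, 0], [0, -2, 0]].
This matrix has rank 1, so its null space has dimension 3 − 1 = 2.

2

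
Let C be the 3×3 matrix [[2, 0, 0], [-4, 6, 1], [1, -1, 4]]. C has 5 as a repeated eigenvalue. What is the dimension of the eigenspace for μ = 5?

C − 5I = [[-3, 0, 0], [-4, 1, 1], [1, -1, -1]].
This matrix has rank 2, so its null space has dimension 3 − 2 = 1.

1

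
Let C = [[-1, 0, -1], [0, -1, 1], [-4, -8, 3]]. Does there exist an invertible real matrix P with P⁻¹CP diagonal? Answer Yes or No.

Characteristic polynomial: p(λ) = λ^3 - λ^2 - λ + 1 = (λ - 1)^2(λ + 1).
λ = 1 has algebraic multiplicity 2; rank(C − 1I) = 2, so geometric multiplicity = 1.
Geometric multiplicity < algebraic multiplicity, so C is not diagonalizable.

No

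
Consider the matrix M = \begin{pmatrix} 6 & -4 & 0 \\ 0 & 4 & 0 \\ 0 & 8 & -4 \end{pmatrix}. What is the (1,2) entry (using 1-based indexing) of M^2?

Characteristic polynomial: r^3 - 6r^2 - 16r + 96 = (r - 6)(r - 4)(r + 4), so the eigenvalues are -4, 4, 6.
r=-4: eigenvector (0, 0, 1).
r=4: eigenvector (2, 1, 1).
r=6: eigenvector (1, 0, 0).
P = [[0, 2, 1], [0, 1, 0], [1, 1, 0]], D = diag(-4, 4, 6), P⁻¹ = [[0, -1, 1], [0, 1, 0], [1, -2, 0]].
M² = P·diag(16, 16, 36)·P⁻¹ = [[36, -40, 0], [0, 16, 0], [0, 0, 16]].
The requested entry is -40.

-40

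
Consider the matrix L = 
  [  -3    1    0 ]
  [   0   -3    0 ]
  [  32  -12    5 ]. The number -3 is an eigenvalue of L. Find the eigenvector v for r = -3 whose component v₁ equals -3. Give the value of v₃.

12

L + 3I = [[0, 1, 0], [0, 0, 0], [32, -12, 8]].
Solving (L + 3I)v = 0 gives the eigenspace spanned by (-3, 0, 12).
With v₁ = -3, v = (-3, 0, 12), so v₃ = 12.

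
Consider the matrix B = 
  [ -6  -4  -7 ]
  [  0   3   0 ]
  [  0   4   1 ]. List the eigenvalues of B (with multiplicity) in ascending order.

Characteristic polynomial: p(r) = r^3 + 2r^2 - 21r + 18 = (r - 3)(r - 1)(r + 6).
Roots (with multiplicity): -6, 1, 3.

-6, 1, 3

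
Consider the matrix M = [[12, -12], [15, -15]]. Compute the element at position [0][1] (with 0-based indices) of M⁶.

Characteristic polynomial: t^2 + 3t = t(t + 3), so the eigenvalues are -3, 0.
t=0: eigenvector (1, 1).
t=-3: eigenvector (4, 5).
P = [[1, 4], [1, 5]], D = diag(0, -3), P⁻¹ = [[5, -4], [-1, 1]].
M⁶ = P·diag(0, 729)·P⁻¹ = [[-2916, 2916], [-3645, 3645]].
The requested entry is 2916.

2916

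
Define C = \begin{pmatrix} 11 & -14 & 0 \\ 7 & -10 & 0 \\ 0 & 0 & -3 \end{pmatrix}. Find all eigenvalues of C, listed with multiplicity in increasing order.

Characteristic polynomial: p(t) = t^3 + 2t^2 - 15t - 36 = (t - 4)(t + 3)^2.
Roots (with multiplicity): -3, -3, 4.

-3, -3, 4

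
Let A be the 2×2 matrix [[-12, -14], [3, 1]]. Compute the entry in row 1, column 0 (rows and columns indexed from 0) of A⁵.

Characteristic polynomial: λ^2 + 11λ + 30 = (λ + 5)(λ + 6), so the eigenvalues are -6, -5.
λ=-6: eigenvector (7, -3).
λ=-5: eigenvector (-2, 1).
P = [[7, -2], [-3, 1]], D = diag(-6, -5), P⁻¹ = [[1, 2], [3, 7]].
A⁵ = P·diag(-7776, -3125)·P⁻¹ = [[-35682, -65114], [13953, 24781]].
The requested entry is 13953.

13953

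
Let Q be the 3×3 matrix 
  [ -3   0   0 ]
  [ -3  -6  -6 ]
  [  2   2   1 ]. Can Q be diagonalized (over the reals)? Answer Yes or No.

Yes

Characteristic polynomial: p(r) = r^3 + 8r^2 + 21r + 18 = (r + 2)(r + 3)^2.
r = -3 has algebraic multiplicity 2; rank(Q + 3I) = 1, so geometric multiplicity = 2.
Every eigenvalue has geometric = algebraic multiplicity, so Q is diagonalizable.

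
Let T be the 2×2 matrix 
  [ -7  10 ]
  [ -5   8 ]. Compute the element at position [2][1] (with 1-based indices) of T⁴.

-65

Characteristic polynomial: λ^2 - λ - 6 = (λ - 3)(λ + 2), so the eigenvalues are -2, 3.
λ=3: eigenvector (1, 1).
λ=-2: eigenvector (-2, -1).
P = [[1, -2], [1, -1]], D = diag(3, -2), P⁻¹ = [[-1, 2], [-1, 1]].
T⁴ = P·diag(81, 16)·P⁻¹ = [[-49, 130], [-65, 146]].
The requested entry is -65.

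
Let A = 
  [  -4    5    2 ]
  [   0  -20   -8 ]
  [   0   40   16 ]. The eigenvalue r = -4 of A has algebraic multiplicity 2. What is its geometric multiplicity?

1

A + 4I = [[0, 5, 2], [0, -16, -8], [0, 40, 20]].
This matrix has rank 2, so its null space has dimension 3 − 2 = 1.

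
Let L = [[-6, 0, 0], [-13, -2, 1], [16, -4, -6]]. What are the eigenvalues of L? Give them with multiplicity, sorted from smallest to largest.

-6, -4, -4

Characteristic polynomial: p(μ) = μ^3 + 14μ^2 + 64μ + 96 = (μ + 4)^2(μ + 6).
Roots (with multiplicity): -6, -4, -4.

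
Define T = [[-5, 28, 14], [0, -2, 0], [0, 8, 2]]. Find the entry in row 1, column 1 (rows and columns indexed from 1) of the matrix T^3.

-125

Characteristic polynomial: r^3 + 5r^2 - 4r - 20 = (r - 2)(r + 2)(r + 5), so the eigenvalues are -5, -2, 2.
r=-5: eigenvector (1, 0, 0).
r=-2: eigenvector (0, 1, -2).
r=2: eigenvector (2, 0, 1).
P = [[1, 0, 2], [0, 1, 0], [0, -2, 1]], D = diag(-5, -2, 2), P⁻¹ = [[1, -4, -2], [0, 1, 0], [0, 2, 1]].
T³ = P·diag(-125, -8, 8)·P⁻¹ = [[-125, 532, 266], [0, -8, 0], [0, 32, 8]].
The requested entry is -125.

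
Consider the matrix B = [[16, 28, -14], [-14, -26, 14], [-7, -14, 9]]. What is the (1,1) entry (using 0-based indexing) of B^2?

Characteristic polynomial: λ^3 + λ^2 - 16λ + 20 = (λ - 2)^2(λ + 5), so the eigenvalues are -5, 2, 2.
λ=2: eigenvector (3, -2, -1).
λ=2: eigenvector (-2, 1, 0).
λ=-5: eigenvector (-2, 2, 1).
P = [[3, -2, -2], [-2, 1, 2], [-1, 0, 1]], D = diag(2, 2, -5), P⁻¹ = [[1, 2, -2], [0, 1, -2], [1, 2, -1]].
B² = P·diag(4, 4, 25)·P⁻¹ = [[-38, -84, 42], [42, 88, -42], [21, 42, -17]].
The requested entry is 88.

88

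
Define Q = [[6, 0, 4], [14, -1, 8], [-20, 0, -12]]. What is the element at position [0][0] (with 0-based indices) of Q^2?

-44

Characteristic polynomial: λ^3 + 7λ^2 + 14λ + 8 = (λ + 1)(λ + 2)(λ + 4), so the eigenvalues are -4, -2, -1.
λ=-2: eigenvector (1, 2, -2).
λ=-1: eigenvector (0, 1, 0).
λ=-4: eigenvector (-2, -4, 5).
P = [[1, 0, -2], [2, 1, -4], [-2, 0, 5]], D = diag(-2, -1, -4), P⁻¹ = [[5, 0, 2], [-2, 1, 0], [2, 0, 1]].
Q² = P·diag(4, 1, 16)·P⁻¹ = [[-44, 0, -24], [-90, 1, -48], [120, 0, 64]].
The requested entry is -44.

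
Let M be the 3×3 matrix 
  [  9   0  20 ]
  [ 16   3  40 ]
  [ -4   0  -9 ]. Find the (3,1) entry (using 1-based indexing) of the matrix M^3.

Characteristic polynomial: r^3 - 3r^2 - r + 3 = (r - 3)(r - 1)(r + 1), so the eigenvalues are -1, 1, 3.
r=1: eigenvector (5, 0, -2).
r=3: eigenvector (0, 1, 0).
r=-1: eigenvector (-2, -2, 1).
P = [[5, 0, -2], [0, 1, -2], [-2, 0, 1]], D = diag(1, 3, -1), P⁻¹ = [[1, 0, 2], [4, 1, 10], [2, 0, 5]].
M³ = P·diag(1, 27, -1)·P⁻¹ = [[9, 0, 20], [112, 27, 280], [-4, 0, -9]].
The requested entry is -4.

-4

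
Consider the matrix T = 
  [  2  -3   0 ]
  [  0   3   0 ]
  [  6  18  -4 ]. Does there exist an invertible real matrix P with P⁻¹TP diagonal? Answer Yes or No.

Yes

Characteristic polynomial: p(λ) = λ^3 - λ^2 - 14λ + 24 = (λ - 3)(λ - 2)(λ + 4).
All 3 eigenvalues are distinct, so T is diagonalizable.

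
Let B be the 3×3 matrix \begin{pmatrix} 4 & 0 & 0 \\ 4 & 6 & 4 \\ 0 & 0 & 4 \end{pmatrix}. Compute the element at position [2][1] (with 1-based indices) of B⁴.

2080

Characteristic polynomial: t^3 - 14t^2 + 64t - 96 = (t - 6)(t - 4)^2, so the eigenvalues are 4, 4, 6.
t=4: eigenvector (1, -2, 0).
t=6: eigenvector (0, 1, 0).
t=4: eigenvector (2, -6, 1).
P = [[1, 0, 2], [-2, 1, -6], [0, 0, 1]], D = diag(4, 6, 4), P⁻¹ = [[1, 0, -2], [2, 1, 2], [0, 0, 1]].
B⁴ = P·diag(256, 1296, 256)·P⁻¹ = [[256, 0, 0], [2080, 1296, 2080], [0, 0, 256]].
The requested entry is 2080.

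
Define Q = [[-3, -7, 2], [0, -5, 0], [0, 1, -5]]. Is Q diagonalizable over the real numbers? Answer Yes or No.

No

Characteristic polynomial: p(λ) = λ^3 + 13λ^2 + 55λ + 75 = (λ + 3)(λ + 5)^2.
λ = -5 has algebraic multiplicity 2; rank(Q + 5I) = 2, so geometric multiplicity = 1.
Geometric multiplicity < algebraic multiplicity, so Q is not diagonalizable.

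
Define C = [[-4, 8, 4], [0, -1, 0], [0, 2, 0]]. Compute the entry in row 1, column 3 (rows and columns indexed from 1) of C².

-16

Characteristic polynomial: λ^3 + 5λ^2 + 4λ = λ(λ + 1)(λ + 4), so the eigenvalues are -4, -1, 0.
λ=-1: eigenvector (0, 1, -2).
λ=0: eigenvector (1, 0, 1).
λ=-4: eigenvector (-1, 0, 0).
P = [[0, 1, -1], [1, 0, 0], [-2, 1, 0]], D = diag(-1, 0, -4), P⁻¹ = [[0, 1, 0], [0, 2, 1], [-1, 2, 1]].
C² = P·diag(1, 0, 16)·P⁻¹ = [[16, -32, -16], [0, 1, 0], [0, -2, 0]].
The requested entry is -16.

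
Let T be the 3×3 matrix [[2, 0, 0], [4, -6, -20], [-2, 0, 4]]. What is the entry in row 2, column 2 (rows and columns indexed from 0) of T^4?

256

Characteristic polynomial: λ^3 - 28λ + 48 = (λ - 4)(λ - 2)(λ + 6), so the eigenvalues are -6, 2, 4.
λ=2: eigenvector (1, -2, 1).
λ=4: eigenvector (0, -2, 1).
λ=-6: eigenvector (0, 1, 0).
P = [[1, 0, 0], [-2, -2, 1], [1, 1, 0]], D = diag(2, 4, -6), P⁻¹ = [[1, 0, 0], [-1, 0, 1], [0, 1, 2]].
T⁴ = P·diag(16, 256, 1296)·P⁻¹ = [[16, 0, 0], [480, 1296, 2080], [-240, 0, 256]].
The requested entry is 256.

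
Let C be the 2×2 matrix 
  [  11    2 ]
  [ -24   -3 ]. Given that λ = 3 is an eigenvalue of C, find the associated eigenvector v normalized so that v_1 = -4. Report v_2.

C − 3I = [[8, 2], [-24, -6]].
Solving (C − 3I)v = 0 gives the eigenspace spanned by (-4, 16).
With v_1 = -4, v = (-4, 16), so v_2 = 16.

16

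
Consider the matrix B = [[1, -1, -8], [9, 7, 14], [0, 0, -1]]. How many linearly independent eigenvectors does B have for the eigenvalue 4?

B − 4I = [[-3, -1, -8], [9, 3, 14], [0, 0, -5]].
This matrix has rank 2, so its null space has dimension 3 − 2 = 1.

1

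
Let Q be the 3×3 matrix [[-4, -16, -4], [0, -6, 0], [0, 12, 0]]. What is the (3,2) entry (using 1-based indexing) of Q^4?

Characteristic polynomial: s^3 + 10s^2 + 24s = s(s + 4)(s + 6), so the eigenvalues are -6, -4, 0.
s=-4: eigenvector (1, 0, 0).
s=-6: eigenvector (4, 1, -2).
s=0: eigenvector (-1, 0, 1).
P = [[1, 4, -1], [0, 1, 0], [0, -2, 1]], D = diag(-4, -6, 0), P⁻¹ = [[1, -2, 1], [0, 1, 0], [0, 2, 1]].
Q⁴ = P·diag(256, 1296, 0)·P⁻¹ = [[256, 4672, 256], [0, 1296, 0], [0, -2592, 0]].
The requested entry is -2592.

-2592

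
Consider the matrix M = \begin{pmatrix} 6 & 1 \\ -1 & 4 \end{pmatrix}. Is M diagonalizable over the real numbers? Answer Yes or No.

No

Characteristic polynomial: p(r) = r^2 - 10r + 25 = (r - 5)^2.
r = 5 has algebraic multiplicity 2; rank(M − 5I) = 1, so geometric multiplicity = 1.
Geometric multiplicity < algebraic multiplicity, so M is not diagonalizable.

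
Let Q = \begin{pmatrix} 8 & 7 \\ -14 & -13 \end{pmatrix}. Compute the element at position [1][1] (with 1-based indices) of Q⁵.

7778

Characteristic polynomial: λ^2 + 5λ - 6 = (λ - 1)(λ + 6), so the eigenvalues are -6, 1.
λ=-6: eigenvector (-1, 2).
λ=1: eigenvector (1, -1).
P = [[-1, 1], [2, -1]], D = diag(-6, 1), P⁻¹ = [[1, 1], [2, 1]].
Q⁵ = P·diag(-7776, 1)·P⁻¹ = [[7778, 7777], [-15554, -15553]].
The requested entry is 7778.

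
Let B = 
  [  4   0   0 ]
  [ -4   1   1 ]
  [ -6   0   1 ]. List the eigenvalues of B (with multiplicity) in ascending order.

1, 1, 4

Characteristic polynomial: p(μ) = μ^3 - 6μ^2 + 9μ - 4 = (μ - 4)(μ - 1)^2.
Roots (with multiplicity): 1, 1, 4.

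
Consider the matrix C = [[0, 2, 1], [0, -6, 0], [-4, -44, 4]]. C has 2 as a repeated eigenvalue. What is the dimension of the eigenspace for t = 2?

C − 2I = [[-2, 2, 1], [0, -8, 0], [-4, -44, 2]].
This matrix has rank 2, so its null space has dimension 3 − 2 = 1.

1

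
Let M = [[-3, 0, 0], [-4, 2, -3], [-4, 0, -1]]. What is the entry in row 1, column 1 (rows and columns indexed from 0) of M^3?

Characteristic polynomial: μ^3 + 2μ^2 - 5μ - 6 = (μ - 2)(μ + 1)(μ + 3), so the eigenvalues are -3, -1, 2.
μ=-3: eigenvector (1, 2, 2).
μ=2: eigenvector (0, 1, 0).
μ=-1: eigenvector (0, 1, 1).
P = [[1, 0, 0], [2, 1, 1], [2, 0, 1]], D = diag(-3, 2, -1), P⁻¹ = [[1, 0, 0], [0, 1, -1], [-2, 0, 1]].
M³ = P·diag(-27, 8, -1)·P⁻¹ = [[-27, 0, 0], [-52, 8, -9], [-52, 0, -1]].
The requested entry is 8.

8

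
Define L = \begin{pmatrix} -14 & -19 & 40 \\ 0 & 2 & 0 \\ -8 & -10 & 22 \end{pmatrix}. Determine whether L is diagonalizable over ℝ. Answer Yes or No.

No

Characteristic polynomial: p(μ) = μ^3 - 10μ^2 + 28μ - 24 = (μ - 6)(μ - 2)^2.
μ = 2 has algebraic multiplicity 2; rank(L − 2I) = 2, so geometric multiplicity = 1.
Geometric multiplicity < algebraic multiplicity, so L is not diagonalizable.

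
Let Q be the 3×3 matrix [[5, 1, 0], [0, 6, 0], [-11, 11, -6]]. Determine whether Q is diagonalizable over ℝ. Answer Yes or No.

Characteristic polynomial: p(μ) = μ^3 - 5μ^2 - 36μ + 180 = (μ - 6)(μ - 5)(μ + 6).
All 3 eigenvalues are distinct, so Q is diagonalizable.

Yes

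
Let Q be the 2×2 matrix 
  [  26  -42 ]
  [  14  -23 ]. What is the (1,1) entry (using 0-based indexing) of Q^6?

Characteristic polynomial: t^2 - 3t - 10 = (t - 5)(t + 2), so the eigenvalues are -2, 5.
t=5: eigenvector (2, 1).
t=-2: eigenvector (-3, -2).
P = [[2, -3], [1, -2]], D = diag(5, -2), P⁻¹ = [[2, -3], [1, -2]].
Q⁶ = P·diag(15625, 64)·P⁻¹ = [[62308, -93366], [31122, -46619]].
The requested entry is -46619.

-46619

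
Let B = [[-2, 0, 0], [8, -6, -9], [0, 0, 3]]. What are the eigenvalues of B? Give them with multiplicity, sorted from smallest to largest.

Characteristic polynomial: p(λ) = λ^3 + 5λ^2 - 12λ - 36 = (λ - 3)(λ + 2)(λ + 6).
Roots (with multiplicity): -6, -2, 3.

-6, -2, 3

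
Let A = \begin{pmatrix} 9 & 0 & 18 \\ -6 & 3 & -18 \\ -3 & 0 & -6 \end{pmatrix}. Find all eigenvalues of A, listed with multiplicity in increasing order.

Characteristic polynomial: p(μ) = μ^3 - 6μ^2 + 9μ = μ(μ - 3)^2.
Roots (with multiplicity): 0, 3, 3.

0, 3, 3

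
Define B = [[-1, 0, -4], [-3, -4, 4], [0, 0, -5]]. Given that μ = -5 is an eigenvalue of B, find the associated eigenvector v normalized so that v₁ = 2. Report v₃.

2

B + 5I = [[4, 0, -4], [-3, 1, 4], [0, 0, 0]].
Solving (B + 5I)v = 0 gives the eigenspace spanned by (2, -2, 2).
With v₁ = 2, v = (2, -2, 2), so v₃ = 2.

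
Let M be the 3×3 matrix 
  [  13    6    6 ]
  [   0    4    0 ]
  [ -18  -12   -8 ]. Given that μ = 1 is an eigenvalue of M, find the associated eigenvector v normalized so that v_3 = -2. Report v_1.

M − 1I = [[12, 6, 6], [0, 3, 0], [-18, -12, -9]].
Solving (M − 1I)v = 0 gives the eigenspace spanned by (1, 0, -2).
With v_3 = -2, v = (1, 0, -2), so v_1 = 1.

1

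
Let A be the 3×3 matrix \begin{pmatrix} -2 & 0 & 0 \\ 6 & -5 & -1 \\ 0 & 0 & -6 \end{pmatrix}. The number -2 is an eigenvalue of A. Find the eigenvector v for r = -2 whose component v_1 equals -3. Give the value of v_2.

A + 2I = [[0, 0, 0], [6, -3, -1], [0, 0, -4]].
Solving (A + 2I)v = 0 gives the eigenspace spanned by (-3, -6, 0).
With v_1 = -3, v = (-3, -6, 0), so v_2 = -6.

-6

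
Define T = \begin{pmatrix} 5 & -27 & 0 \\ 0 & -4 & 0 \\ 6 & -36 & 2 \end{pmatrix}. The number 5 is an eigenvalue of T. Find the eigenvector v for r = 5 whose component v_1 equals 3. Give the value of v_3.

T − 5I = [[0, -27, 0], [0, -9, 0], [6, -36, -3]].
Solving (T − 5I)v = 0 gives the eigenspace spanned by (3, 0, 6).
With v_1 = 3, v = (3, 0, 6), so v_3 = 6.

6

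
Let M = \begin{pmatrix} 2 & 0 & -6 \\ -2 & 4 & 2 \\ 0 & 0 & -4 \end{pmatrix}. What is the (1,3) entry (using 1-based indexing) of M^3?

-72

Characteristic polynomial: λ^3 - 2λ^2 - 16λ + 32 = (λ - 4)(λ - 2)(λ + 4), so the eigenvalues are -4, 2, 4.
λ=-4: eigenvector (1, 0, 1).
λ=4: eigenvector (0, 1, 0).
λ=2: eigenvector (1, 1, 0).
P = [[1, 0, 1], [0, 1, 1], [1, 0, 0]], D = diag(-4, 4, 2), P⁻¹ = [[0, 0, 1], [-1, 1, 1], [1, 0, -1]].
M³ = P·diag(-64, 64, 8)·P⁻¹ = [[8, 0, -72], [-56, 64, 56], [0, 0, -64]].
The requested entry is -72.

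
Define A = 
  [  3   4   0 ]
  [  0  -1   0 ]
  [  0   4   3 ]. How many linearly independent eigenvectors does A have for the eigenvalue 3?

A − 3I = [[0, 4, 0], [0, -4, 0], [0, 4, 0]].
This matrix has rank 1, so its null space has dimension 3 − 1 = 2.

2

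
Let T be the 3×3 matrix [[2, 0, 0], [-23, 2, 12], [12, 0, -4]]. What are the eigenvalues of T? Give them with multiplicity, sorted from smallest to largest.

-4, 2, 2

Characteristic polynomial: p(s) = s^3 - 12s + 16 = (s - 2)^2(s + 4).
Roots (with multiplicity): -4, 2, 2.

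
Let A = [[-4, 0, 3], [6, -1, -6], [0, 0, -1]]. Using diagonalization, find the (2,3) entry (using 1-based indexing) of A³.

-126

Characteristic polynomial: s^3 + 6s^2 + 9s + 4 = (s + 1)^2(s + 4), so the eigenvalues are -4, -1, -1.
s=-4: eigenvector (-1, 2, 0).
s=-1: eigenvector (0, 1, 0).
s=-1: eigenvector (-1, 2, -1).
P = [[-1, 0, -1], [2, 1, 2], [0, 0, -1]], D = diag(-4, -1, -1), P⁻¹ = [[-1, 0, 1], [2, 1, 0], [0, 0, -1]].
A³ = P·diag(-64, -1, -1)·P⁻¹ = [[-64, 0, 63], [126, -1, -126], [0, 0, -1]].
The requested entry is -126.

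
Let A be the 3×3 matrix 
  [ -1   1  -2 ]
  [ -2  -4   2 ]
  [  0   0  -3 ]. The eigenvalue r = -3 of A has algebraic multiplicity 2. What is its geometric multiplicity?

2

A + 3I = [[2, 1, -2], [-2, -1, 2], [0, 0, 0]].
This matrix has rank 1, so its null space has dimension 3 − 1 = 2.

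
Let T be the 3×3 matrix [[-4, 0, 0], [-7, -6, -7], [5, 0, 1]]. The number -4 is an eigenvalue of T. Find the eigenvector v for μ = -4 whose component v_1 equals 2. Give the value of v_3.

T + 4I = [[0, 0, 0], [-7, -2, -7], [5, 0, 5]].
Solving (T + 4I)v = 0 gives the eigenspace spanned by (2, 0, -2).
With v_1 = 2, v = (2, 0, -2), so v_3 = -2.

-2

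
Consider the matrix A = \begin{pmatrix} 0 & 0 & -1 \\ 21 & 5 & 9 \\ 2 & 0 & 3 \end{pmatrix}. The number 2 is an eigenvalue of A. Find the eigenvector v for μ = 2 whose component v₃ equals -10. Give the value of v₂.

A − 2I = [[-2, 0, -1], [21, 3, 9], [2, 0, 1]].
Solving (A − 2I)v = 0 gives the eigenspace spanned by (5, -5, -10).
With v₃ = -10, v = (5, -5, -10), so v₂ = -5.

-5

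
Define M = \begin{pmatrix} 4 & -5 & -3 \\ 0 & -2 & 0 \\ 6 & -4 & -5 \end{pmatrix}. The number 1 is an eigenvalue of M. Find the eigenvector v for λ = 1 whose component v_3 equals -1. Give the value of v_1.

-1

M − 1I = [[3, -5, -3], [0, -3, 0], [6, -4, -6]].
Solving (M − 1I)v = 0 gives the eigenspace spanned by (-1, 0, -1).
With v_3 = -1, v = (-1, 0, -1), so v_1 = -1.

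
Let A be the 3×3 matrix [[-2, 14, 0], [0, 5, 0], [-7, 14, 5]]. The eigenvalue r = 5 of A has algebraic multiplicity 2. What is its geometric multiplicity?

2

A − 5I = [[-7, 14, 0], [0, 0, 0], [-7, 14, 0]].
This matrix has rank 1, so its null space has dimension 3 − 1 = 2.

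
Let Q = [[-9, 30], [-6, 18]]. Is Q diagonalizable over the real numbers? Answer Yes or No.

Characteristic polynomial: p(r) = r^2 - 9r + 18 = (r - 6)(r - 3).
All 2 eigenvalues are distinct, so Q is diagonalizable.

Yes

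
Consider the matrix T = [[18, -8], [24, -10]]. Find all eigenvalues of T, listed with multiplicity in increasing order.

Characteristic polynomial: p(r) = r^2 - 8r + 12 = (r - 6)(r - 2).
Roots (with multiplicity): 2, 6.

2, 6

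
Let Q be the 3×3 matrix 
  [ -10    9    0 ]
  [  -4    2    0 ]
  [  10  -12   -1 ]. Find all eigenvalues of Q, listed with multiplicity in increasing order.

Characteristic polynomial: p(μ) = μ^3 + 9μ^2 + 24μ + 16 = (μ + 1)(μ + 4)^2.
Roots (with multiplicity): -4, -4, -1.

-4, -4, -1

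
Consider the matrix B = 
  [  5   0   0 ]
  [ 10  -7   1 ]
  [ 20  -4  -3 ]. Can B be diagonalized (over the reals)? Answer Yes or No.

No

Characteristic polynomial: p(λ) = λ^3 + 5λ^2 - 25λ - 125 = (λ - 5)(λ + 5)^2.
λ = -5 has algebraic multiplicity 2; rank(B + 5I) = 2, so geometric multiplicity = 1.
Geometric multiplicity < algebraic multiplicity, so B is not diagonalizable.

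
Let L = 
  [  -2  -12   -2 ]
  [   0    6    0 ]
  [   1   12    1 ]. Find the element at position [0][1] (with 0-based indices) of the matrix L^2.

Characteristic polynomial: t^3 - 5t^2 - 6t = t(t - 6)(t + 1), so the eigenvalues are -1, 0, 6.
t=-1: eigenvector (2, 0, -1).
t=6: eigenvector (-2, 1, 2).
t=0: eigenvector (-1, 0, 1).
P = [[2, -2, -1], [0, 1, 0], [-1, 2, 1]], D = diag(-1, 6, 0), P⁻¹ = [[1, 0, 1], [0, 1, 0], [1, -2, 2]].
L² = P·diag(1, 36, 0)·P⁻¹ = [[2, -72, 2], [0, 36, 0], [-1, 72, -1]].
The requested entry is -72.

-72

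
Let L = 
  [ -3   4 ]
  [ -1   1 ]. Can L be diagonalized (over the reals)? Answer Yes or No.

No

Characteristic polynomial: p(t) = t^2 + 2t + 1 = (t + 1)^2.
t = -1 has algebraic multiplicity 2; rank(L + 1I) = 1, so geometric multiplicity = 1.
Geometric multiplicity < algebraic multiplicity, so L is not diagonalizable.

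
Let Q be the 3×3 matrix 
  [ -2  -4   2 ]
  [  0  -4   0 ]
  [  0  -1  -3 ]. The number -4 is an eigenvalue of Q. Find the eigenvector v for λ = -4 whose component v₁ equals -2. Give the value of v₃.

-2

Q + 4I = [[2, -4, 2], [0, 0, 0], [0, -1, 1]].
Solving (Q + 4I)v = 0 gives the eigenspace spanned by (-2, -2, -2).
With v₁ = -2, v = (-2, -2, -2), so v₃ = -2.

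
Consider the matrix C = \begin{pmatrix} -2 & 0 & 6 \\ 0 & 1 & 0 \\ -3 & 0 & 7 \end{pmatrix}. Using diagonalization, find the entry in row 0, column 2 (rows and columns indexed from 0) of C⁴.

Characteristic polynomial: r^3 - 6r^2 + 9r - 4 = (r - 4)(r - 1)^2, so the eigenvalues are 1, 1, 4.
r=4: eigenvector (-1, 0, -1).
r=1: eigenvector (0, 1, 0).
r=1: eigenvector (2, 0, 1).
P = [[-1, 0, 2], [0, 1, 0], [-1, 0, 1]], D = diag(4, 1, 1), P⁻¹ = [[1, 0, -2], [0, 1, 0], [1, 0, -1]].
C⁴ = P·diag(256, 1, 1)·P⁻¹ = [[-254, 0, 510], [0, 1, 0], [-255, 0, 511]].
The requested entry is 510.

510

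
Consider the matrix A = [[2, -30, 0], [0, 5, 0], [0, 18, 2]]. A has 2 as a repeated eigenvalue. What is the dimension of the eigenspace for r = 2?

A − 2I = [[0, -30, 0], [0, 3, 0], [0, 18, 0]].
This matrix has rank 1, so its null space has dimension 3 − 1 = 2.

2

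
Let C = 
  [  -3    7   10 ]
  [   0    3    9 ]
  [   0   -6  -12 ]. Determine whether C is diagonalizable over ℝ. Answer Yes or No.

Characteristic polynomial: p(t) = t^3 + 12t^2 + 45t + 54 = (t + 3)^2(t + 6).
t = -3 has algebraic multiplicity 2; rank(C + 3I) = 2, so geometric multiplicity = 1.
Geometric multiplicity < algebraic multiplicity, so C is not diagonalizable.

No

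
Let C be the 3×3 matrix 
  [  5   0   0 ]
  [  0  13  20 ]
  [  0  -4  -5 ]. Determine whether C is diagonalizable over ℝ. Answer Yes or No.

Characteristic polynomial: p(s) = s^3 - 13s^2 + 55s - 75 = (s - 5)^2(s - 3).
s = 5 has algebraic multiplicity 2; rank(C − 5I) = 1, so geometric multiplicity = 2.
Every eigenvalue has geometric = algebraic multiplicity, so C is diagonalizable.

Yes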